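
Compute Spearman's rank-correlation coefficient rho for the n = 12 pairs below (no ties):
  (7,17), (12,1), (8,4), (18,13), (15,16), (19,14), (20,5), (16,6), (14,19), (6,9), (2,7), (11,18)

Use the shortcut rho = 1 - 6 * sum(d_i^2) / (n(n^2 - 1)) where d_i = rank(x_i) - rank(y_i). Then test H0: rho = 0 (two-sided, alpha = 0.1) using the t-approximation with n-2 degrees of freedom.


Step 1: Rank x and y separately (midranks; no ties here).
rank(x): 7->3, 12->6, 8->4, 18->10, 15->8, 19->11, 20->12, 16->9, 14->7, 6->2, 2->1, 11->5
rank(y): 17->10, 1->1, 4->2, 13->7, 16->9, 14->8, 5->3, 6->4, 19->12, 9->6, 7->5, 18->11
Step 2: d_i = R_x(i) - R_y(i); compute d_i^2.
  (3-10)^2=49, (6-1)^2=25, (4-2)^2=4, (10-7)^2=9, (8-9)^2=1, (11-8)^2=9, (12-3)^2=81, (9-4)^2=25, (7-12)^2=25, (2-6)^2=16, (1-5)^2=16, (5-11)^2=36
sum(d^2) = 296.
Step 3: rho = 1 - 6*296 / (12*(12^2 - 1)) = 1 - 1776/1716 = -0.034965.
Step 4: Under H0, t = rho * sqrt((n-2)/(1-rho^2)) = -0.1106 ~ t(10).
Step 5: Two-sided p-value from the t-distribution with 10 df = 0.914093.
Step 6: alpha = 0.1. fail to reject H0.

rho = -0.0350, p = 0.914093, fail to reject H0 at alpha = 0.1.


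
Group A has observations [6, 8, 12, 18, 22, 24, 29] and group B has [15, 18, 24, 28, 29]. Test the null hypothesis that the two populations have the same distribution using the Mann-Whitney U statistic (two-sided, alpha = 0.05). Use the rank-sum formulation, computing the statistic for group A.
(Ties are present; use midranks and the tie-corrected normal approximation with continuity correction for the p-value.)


Step 1: Combine and sort all 12 observations; assign midranks.
sorted (value, group): (6,X), (8,X), (12,X), (15,Y), (18,X), (18,Y), (22,X), (24,X), (24,Y), (28,Y), (29,X), (29,Y)
ranks: 6->1, 8->2, 12->3, 15->4, 18->5.5, 18->5.5, 22->7, 24->8.5, 24->8.5, 28->10, 29->11.5, 29->11.5
Step 2: Rank sum for X: R1 = 1 + 2 + 3 + 5.5 + 7 + 8.5 + 11.5 = 38.5.
Step 3: U_X = R1 - n1(n1+1)/2 = 38.5 - 7*8/2 = 38.5 - 28 = 10.5.
       U_Y = n1*n2 - U_X = 35 - 10.5 = 24.5.
Step 4: Ties are present, so use the tie-corrected normal approximation (with continuity correction) for the p-value.
Step 5: p-value = 0.288609; compare to alpha = 0.05. fail to reject H0.

U_X = 10.5, p = 0.288609, fail to reject H0 at alpha = 0.05.


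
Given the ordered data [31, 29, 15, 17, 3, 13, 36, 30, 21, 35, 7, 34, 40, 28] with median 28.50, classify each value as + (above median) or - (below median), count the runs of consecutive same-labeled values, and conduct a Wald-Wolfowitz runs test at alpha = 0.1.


Step 1: Compute median = 28.50; label A = above, B = below.
Labels in order: AABBBBAABABAAB  (n_A = 7, n_B = 7)
Step 2: Count runs R = 8.
Step 3: Under H0 (random ordering), E[R] = 2*n_A*n_B/(n_A+n_B) + 1 = 2*7*7/14 + 1 = 8.0000.
        Var[R] = 2*n_A*n_B*(2*n_A*n_B - n_A - n_B) / ((n_A+n_B)^2 * (n_A+n_B-1)) = 8232/2548 = 3.2308.
        SD[R] = 1.7974.
Step 4: R = E[R], so z = 0 with no continuity correction.
Step 5: Two-sided p-value via normal approximation = 2*(1 - Phi(|z|)) = 1.000000.
Step 6: alpha = 0.1. fail to reject H0.

R = 8, z = 0.0000, p = 1.000000, fail to reject H0.


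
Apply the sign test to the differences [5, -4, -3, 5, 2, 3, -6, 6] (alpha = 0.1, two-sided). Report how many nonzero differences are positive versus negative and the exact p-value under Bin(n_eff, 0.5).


Step 1: Discard zero differences. Original n = 8; n_eff = number of nonzero differences = 8.
Nonzero differences (with sign): +5, -4, -3, +5, +2, +3, -6, +6
Step 2: Count signs: positive = 5, negative = 3.
Step 3: Under H0: P(positive) = 0.5, so the number of positives S ~ Bin(8, 0.5).
Step 4: Two-sided exact p-value = sum of Bin(8,0.5) probabilities at or below the observed probability = 0.726562.
Step 5: alpha = 0.1. fail to reject H0.

n_eff = 8, pos = 5, neg = 3, p = 0.726562, fail to reject H0.


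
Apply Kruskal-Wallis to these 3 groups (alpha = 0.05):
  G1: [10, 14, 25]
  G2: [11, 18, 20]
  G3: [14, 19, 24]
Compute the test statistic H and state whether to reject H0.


Step 1: Combine all N = 9 observations and assign midranks.
sorted (value, group, rank): (10,G1,1), (11,G2,2), (14,G1,3.5), (14,G3,3.5), (18,G2,5), (19,G3,6), (20,G2,7), (24,G3,8), (25,G1,9)
Step 2: Sum ranks within each group.
R_1 = 13.5 (n_1 = 3)
R_2 = 14 (n_2 = 3)
R_3 = 17.5 (n_3 = 3)
Step 3: H = 12/(N(N+1)) * sum(R_i^2/n_i) - 3(N+1)
     = 12/(9*10) * (13.5^2/3 + 14^2/3 + 17.5^2/3) - 3*10
     = 0.133333 * 228.167 - 30
     = 0.422222.
Step 4: Ties present; correction factor C = 1 - 6/(9^3 - 9) = 0.991667. Corrected H = 0.422222 / 0.991667 = 0.425770.
Step 5: Under H0, H ~ chi^2(2); p-value = 0.808249.
Step 6: alpha = 0.05. fail to reject H0.

H = 0.4258, df = 2, p = 0.808249, fail to reject H0.


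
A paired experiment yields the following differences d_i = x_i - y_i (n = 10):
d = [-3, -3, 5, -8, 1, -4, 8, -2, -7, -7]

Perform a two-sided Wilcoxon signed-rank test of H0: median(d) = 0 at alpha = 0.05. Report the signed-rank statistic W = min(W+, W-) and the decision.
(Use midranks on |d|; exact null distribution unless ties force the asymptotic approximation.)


Step 1: Drop any zero differences (none here) and take |d_i|.
|d| = [3, 3, 5, 8, 1, 4, 8, 2, 7, 7]
Step 2: Midrank |d_i| (ties get averaged ranks).
ranks: |3|->3.5, |3|->3.5, |5|->6, |8|->9.5, |1|->1, |4|->5, |8|->9.5, |2|->2, |7|->7.5, |7|->7.5
Step 3: Attach original signs; sum ranks with positive sign and with negative sign.
W+ = 6 + 1 + 9.5 = 16.5
W- = 3.5 + 3.5 + 9.5 + 5 + 2 + 7.5 + 7.5 = 38.5
(Check: W+ + W- = 55 should equal n(n+1)/2 = 55.)
Step 4: Test statistic W = min(W+, W-) = 16.5.
Step 5: Ties in |d|, so use the tie-corrected normal approximation.
        E[W] = n(n+1)/4 = 10*11/4 = 27.5.
        Tie groups: |d|=3 (t=2), |d|=7 (t=2), |d|=8 (t=2); sum(t^3 - t) = 18.
        Var[W] = n(n+1)(2n+1)/24 - sum(t^3-t)/48 = 2310/24 - 18/48 = 95.875.
        z = (W - E[W]) / sqrt(Var[W]) = (16.5 - 27.5) / 9.7916 = -1.1234.
        Two-sided p = 2*Phi(z) = 0.261262.
Step 6: alpha = 0.05. fail to reject H0.

W+ = 16.5, W- = 38.5, W = min = 16.5, p = 0.261262, fail to reject H0.


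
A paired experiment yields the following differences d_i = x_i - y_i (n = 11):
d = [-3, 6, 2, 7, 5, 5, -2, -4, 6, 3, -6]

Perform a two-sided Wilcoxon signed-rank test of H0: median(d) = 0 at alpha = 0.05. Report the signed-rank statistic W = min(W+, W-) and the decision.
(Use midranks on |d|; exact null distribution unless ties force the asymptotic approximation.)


Step 1: Drop any zero differences (none here) and take |d_i|.
|d| = [3, 6, 2, 7, 5, 5, 2, 4, 6, 3, 6]
Step 2: Midrank |d_i| (ties get averaged ranks).
ranks: |3|->3.5, |6|->9, |2|->1.5, |7|->11, |5|->6.5, |5|->6.5, |2|->1.5, |4|->5, |6|->9, |3|->3.5, |6|->9
Step 3: Attach original signs; sum ranks with positive sign and with negative sign.
W+ = 9 + 1.5 + 11 + 6.5 + 6.5 + 9 + 3.5 = 47
W- = 3.5 + 1.5 + 5 + 9 = 19
(Check: W+ + W- = 66 should equal n(n+1)/2 = 66.)
Step 4: Test statistic W = min(W+, W-) = 19.
Step 5: Ties in |d|, so use the tie-corrected normal approximation.
        E[W] = n(n+1)/4 = 11*12/4 = 33.
        Tie groups: |d|=2 (t=2), |d|=3 (t=2), |d|=5 (t=2), |d|=6 (t=3); sum(t^3 - t) = 42.
        Var[W] = n(n+1)(2n+1)/24 - sum(t^3-t)/48 = 3036/24 - 42/48 = 125.625.
        z = (W - E[W]) / sqrt(Var[W]) = (19 - 33) / 11.2083 = -1.2491.
        Two-sided p = 2*Phi(z) = 0.211636.
Step 6: alpha = 0.05. fail to reject H0.

W+ = 47, W- = 19, W = min = 19, p = 0.211636, fail to reject H0.


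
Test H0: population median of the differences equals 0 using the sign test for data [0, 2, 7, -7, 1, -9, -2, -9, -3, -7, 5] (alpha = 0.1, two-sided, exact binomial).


Step 1: Discard zero differences. Original n = 11; n_eff = number of nonzero differences = 10.
Nonzero differences (with sign): +2, +7, -7, +1, -9, -2, -9, -3, -7, +5
Step 2: Count signs: positive = 4, negative = 6.
Step 3: Under H0: P(positive) = 0.5, so the number of positives S ~ Bin(10, 0.5).
Step 4: Two-sided exact p-value = sum of Bin(10,0.5) probabilities at or below the observed probability = 0.753906.
Step 5: alpha = 0.1. fail to reject H0.

n_eff = 10, pos = 4, neg = 6, p = 0.753906, fail to reject H0.


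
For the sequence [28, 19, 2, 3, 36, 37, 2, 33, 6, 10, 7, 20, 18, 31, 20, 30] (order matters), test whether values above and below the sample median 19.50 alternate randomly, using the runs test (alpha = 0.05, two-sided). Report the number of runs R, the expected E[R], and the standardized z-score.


Step 1: Compute median = 19.50; label A = above, B = below.
Labels in order: ABBBAABABBBABAAA  (n_A = 8, n_B = 8)
Step 2: Count runs R = 9.
Step 3: Under H0 (random ordering), E[R] = 2*n_A*n_B/(n_A+n_B) + 1 = 2*8*8/16 + 1 = 9.0000.
        Var[R] = 2*n_A*n_B*(2*n_A*n_B - n_A - n_B) / ((n_A+n_B)^2 * (n_A+n_B-1)) = 14336/3840 = 3.7333.
        SD[R] = 1.9322.
Step 4: R = E[R], so z = 0 with no continuity correction.
Step 5: Two-sided p-value via normal approximation = 2*(1 - Phi(|z|)) = 1.000000.
Step 6: alpha = 0.05. fail to reject H0.

R = 9, z = 0.0000, p = 1.000000, fail to reject H0.


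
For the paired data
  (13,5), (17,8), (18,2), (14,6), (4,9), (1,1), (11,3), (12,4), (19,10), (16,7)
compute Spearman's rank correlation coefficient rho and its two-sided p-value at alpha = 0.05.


Step 1: Rank x and y separately (midranks; no ties here).
rank(x): 13->5, 17->8, 18->9, 14->6, 4->2, 1->1, 11->3, 12->4, 19->10, 16->7
rank(y): 5->5, 8->8, 2->2, 6->6, 9->9, 1->1, 3->3, 4->4, 10->10, 7->7
Step 2: d_i = R_x(i) - R_y(i); compute d_i^2.
  (5-5)^2=0, (8-8)^2=0, (9-2)^2=49, (6-6)^2=0, (2-9)^2=49, (1-1)^2=0, (3-3)^2=0, (4-4)^2=0, (10-10)^2=0, (7-7)^2=0
sum(d^2) = 98.
Step 3: rho = 1 - 6*98 / (10*(10^2 - 1)) = 1 - 588/990 = 0.406061.
Step 4: Under H0, t = rho * sqrt((n-2)/(1-rho^2)) = 1.2568 ~ t(8).
Step 5: Two-sided p-value from the t-distribution with 8 df = 0.244282.
Step 6: alpha = 0.05. fail to reject H0.

rho = 0.4061, p = 0.244282, fail to reject H0 at alpha = 0.05.


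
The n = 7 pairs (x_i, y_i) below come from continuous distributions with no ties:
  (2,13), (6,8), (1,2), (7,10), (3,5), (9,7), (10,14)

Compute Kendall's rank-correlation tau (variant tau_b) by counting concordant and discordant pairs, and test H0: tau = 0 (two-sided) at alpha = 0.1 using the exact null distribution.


Step 1: Enumerate the 21 unordered pairs (i,j) with i<j and classify each by sign(x_j-x_i) * sign(y_j-y_i).
  (1,2):dx=+4,dy=-5->D; (1,3):dx=-1,dy=-11->C; (1,4):dx=+5,dy=-3->D; (1,5):dx=+1,dy=-8->D
  (1,6):dx=+7,dy=-6->D; (1,7):dx=+8,dy=+1->C; (2,3):dx=-5,dy=-6->C; (2,4):dx=+1,dy=+2->C
  (2,5):dx=-3,dy=-3->C; (2,6):dx=+3,dy=-1->D; (2,7):dx=+4,dy=+6->C; (3,4):dx=+6,dy=+8->C
  (3,5):dx=+2,dy=+3->C; (3,6):dx=+8,dy=+5->C; (3,7):dx=+9,dy=+12->C; (4,5):dx=-4,dy=-5->C
  (4,6):dx=+2,dy=-3->D; (4,7):dx=+3,dy=+4->C; (5,6):dx=+6,dy=+2->C; (5,7):dx=+7,dy=+9->C
  (6,7):dx=+1,dy=+7->C
Step 2: C = 15, D = 6, total pairs = 21.
Step 3: tau = (C - D)/(n(n-1)/2) = (15 - 6)/21 = 0.428571.
Step 4: Exact two-sided p-value (enumerate n! = 5040 permutations of y under H0): p = 0.238889.
Step 5: alpha = 0.1. fail to reject H0.

tau_b = 0.4286 (C=15, D=6), p = 0.238889, fail to reject H0.


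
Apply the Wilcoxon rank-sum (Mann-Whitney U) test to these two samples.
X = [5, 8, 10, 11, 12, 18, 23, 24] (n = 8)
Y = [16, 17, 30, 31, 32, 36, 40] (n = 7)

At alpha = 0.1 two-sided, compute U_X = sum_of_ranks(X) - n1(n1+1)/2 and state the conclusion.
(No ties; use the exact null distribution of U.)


Step 1: Combine and sort all 15 observations; assign midranks.
sorted (value, group): (5,X), (8,X), (10,X), (11,X), (12,X), (16,Y), (17,Y), (18,X), (23,X), (24,X), (30,Y), (31,Y), (32,Y), (36,Y), (40,Y)
ranks: 5->1, 8->2, 10->3, 11->4, 12->5, 16->6, 17->7, 18->8, 23->9, 24->10, 30->11, 31->12, 32->13, 36->14, 40->15
Step 2: Rank sum for X: R1 = 1 + 2 + 3 + 4 + 5 + 8 + 9 + 10 = 42.
Step 3: U_X = R1 - n1(n1+1)/2 = 42 - 8*9/2 = 42 - 36 = 6.
       U_Y = n1*n2 - U_X = 56 - 6 = 50.
Step 4: No ties, so the exact null distribution of U (based on enumerating the C(15,8) = 6435 equally likely rank assignments) gives the two-sided p-value.
Step 5: p-value = 0.009324; compare to alpha = 0.1. reject H0.

U_X = 6, p = 0.009324, reject H0 at alpha = 0.1.


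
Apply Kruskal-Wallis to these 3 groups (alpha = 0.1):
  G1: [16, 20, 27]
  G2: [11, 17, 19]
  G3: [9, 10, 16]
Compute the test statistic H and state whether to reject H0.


Step 1: Combine all N = 9 observations and assign midranks.
sorted (value, group, rank): (9,G3,1), (10,G3,2), (11,G2,3), (16,G1,4.5), (16,G3,4.5), (17,G2,6), (19,G2,7), (20,G1,8), (27,G1,9)
Step 2: Sum ranks within each group.
R_1 = 21.5 (n_1 = 3)
R_2 = 16 (n_2 = 3)
R_3 = 7.5 (n_3 = 3)
Step 3: H = 12/(N(N+1)) * sum(R_i^2/n_i) - 3(N+1)
     = 12/(9*10) * (21.5^2/3 + 16^2/3 + 7.5^2/3) - 3*10
     = 0.133333 * 258.167 - 30
     = 4.422222.
Step 4: Ties present; correction factor C = 1 - 6/(9^3 - 9) = 0.991667. Corrected H = 4.422222 / 0.991667 = 4.459384.
Step 5: Under H0, H ~ chi^2(2); p-value = 0.107562.
Step 6: alpha = 0.1. fail to reject H0.

H = 4.4594, df = 2, p = 0.107562, fail to reject H0.


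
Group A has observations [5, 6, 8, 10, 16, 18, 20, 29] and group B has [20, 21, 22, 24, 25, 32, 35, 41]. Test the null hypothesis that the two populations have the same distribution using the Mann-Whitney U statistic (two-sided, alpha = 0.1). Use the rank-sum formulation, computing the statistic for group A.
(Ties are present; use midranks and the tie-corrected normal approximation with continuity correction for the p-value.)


Step 1: Combine and sort all 16 observations; assign midranks.
sorted (value, group): (5,X), (6,X), (8,X), (10,X), (16,X), (18,X), (20,X), (20,Y), (21,Y), (22,Y), (24,Y), (25,Y), (29,X), (32,Y), (35,Y), (41,Y)
ranks: 5->1, 6->2, 8->3, 10->4, 16->5, 18->6, 20->7.5, 20->7.5, 21->9, 22->10, 24->11, 25->12, 29->13, 32->14, 35->15, 41->16
Step 2: Rank sum for X: R1 = 1 + 2 + 3 + 4 + 5 + 6 + 7.5 + 13 = 41.5.
Step 3: U_X = R1 - n1(n1+1)/2 = 41.5 - 8*9/2 = 41.5 - 36 = 5.5.
       U_Y = n1*n2 - U_X = 64 - 5.5 = 58.5.
Step 4: Ties are present, so use the tie-corrected normal approximation (with continuity correction) for the p-value.
Step 5: p-value = 0.006284; compare to alpha = 0.1. reject H0.

U_X = 5.5, p = 0.006284, reject H0 at alpha = 0.1.


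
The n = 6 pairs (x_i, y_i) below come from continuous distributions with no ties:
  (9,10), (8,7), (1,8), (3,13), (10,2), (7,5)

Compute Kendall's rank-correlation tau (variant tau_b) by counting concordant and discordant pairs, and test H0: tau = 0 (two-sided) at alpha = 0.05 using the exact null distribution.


Step 1: Enumerate the 15 unordered pairs (i,j) with i<j and classify each by sign(x_j-x_i) * sign(y_j-y_i).
  (1,2):dx=-1,dy=-3->C; (1,3):dx=-8,dy=-2->C; (1,4):dx=-6,dy=+3->D; (1,5):dx=+1,dy=-8->D
  (1,6):dx=-2,dy=-5->C; (2,3):dx=-7,dy=+1->D; (2,4):dx=-5,dy=+6->D; (2,5):dx=+2,dy=-5->D
  (2,6):dx=-1,dy=-2->C; (3,4):dx=+2,dy=+5->C; (3,5):dx=+9,dy=-6->D; (3,6):dx=+6,dy=-3->D
  (4,5):dx=+7,dy=-11->D; (4,6):dx=+4,dy=-8->D; (5,6):dx=-3,dy=+3->D
Step 2: C = 5, D = 10, total pairs = 15.
Step 3: tau = (C - D)/(n(n-1)/2) = (5 - 10)/15 = -0.333333.
Step 4: Exact two-sided p-value (enumerate n! = 720 permutations of y under H0): p = 0.469444.
Step 5: alpha = 0.05. fail to reject H0.

tau_b = -0.3333 (C=5, D=10), p = 0.469444, fail to reject H0.


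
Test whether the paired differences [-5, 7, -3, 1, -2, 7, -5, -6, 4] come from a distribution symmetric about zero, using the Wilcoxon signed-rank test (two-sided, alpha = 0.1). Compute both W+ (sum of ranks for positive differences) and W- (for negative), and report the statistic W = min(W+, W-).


Step 1: Drop any zero differences (none here) and take |d_i|.
|d| = [5, 7, 3, 1, 2, 7, 5, 6, 4]
Step 2: Midrank |d_i| (ties get averaged ranks).
ranks: |5|->5.5, |7|->8.5, |3|->3, |1|->1, |2|->2, |7|->8.5, |5|->5.5, |6|->7, |4|->4
Step 3: Attach original signs; sum ranks with positive sign and with negative sign.
W+ = 8.5 + 1 + 8.5 + 4 = 22
W- = 5.5 + 3 + 2 + 5.5 + 7 = 23
(Check: W+ + W- = 45 should equal n(n+1)/2 = 45.)
Step 4: Test statistic W = min(W+, W-) = 22.
Step 5: Ties in |d|, so use the tie-corrected normal approximation.
        E[W] = n(n+1)/4 = 9*10/4 = 22.5.
        Tie groups: |d|=5 (t=2), |d|=7 (t=2); sum(t^3 - t) = 12.
        Var[W] = n(n+1)(2n+1)/24 - sum(t^3-t)/48 = 1710/24 - 12/48 = 71.
        z = (W - E[W]) / sqrt(Var[W]) = (22 - 22.5) / 8.4261 = -0.0593.
        Two-sided p = 2*Phi(z) = 0.952682.
Step 6: alpha = 0.1. fail to reject H0.

W+ = 22, W- = 23, W = min = 22, p = 0.952682, fail to reject H0.


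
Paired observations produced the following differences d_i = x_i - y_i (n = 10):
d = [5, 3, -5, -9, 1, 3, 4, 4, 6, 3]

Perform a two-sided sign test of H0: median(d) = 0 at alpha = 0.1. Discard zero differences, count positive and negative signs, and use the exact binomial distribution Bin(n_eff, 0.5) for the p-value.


Step 1: Discard zero differences. Original n = 10; n_eff = number of nonzero differences = 10.
Nonzero differences (with sign): +5, +3, -5, -9, +1, +3, +4, +4, +6, +3
Step 2: Count signs: positive = 8, negative = 2.
Step 3: Under H0: P(positive) = 0.5, so the number of positives S ~ Bin(10, 0.5).
Step 4: Two-sided exact p-value = sum of Bin(10,0.5) probabilities at or below the observed probability = 0.109375.
Step 5: alpha = 0.1. fail to reject H0.

n_eff = 10, pos = 8, neg = 2, p = 0.109375, fail to reject H0.


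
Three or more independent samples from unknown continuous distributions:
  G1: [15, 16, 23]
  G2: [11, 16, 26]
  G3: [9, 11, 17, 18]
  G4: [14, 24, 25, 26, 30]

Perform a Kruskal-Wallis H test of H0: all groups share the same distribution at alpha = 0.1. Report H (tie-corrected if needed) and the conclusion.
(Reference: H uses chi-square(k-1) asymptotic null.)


Step 1: Combine all N = 15 observations and assign midranks.
sorted (value, group, rank): (9,G3,1), (11,G2,2.5), (11,G3,2.5), (14,G4,4), (15,G1,5), (16,G1,6.5), (16,G2,6.5), (17,G3,8), (18,G3,9), (23,G1,10), (24,G4,11), (25,G4,12), (26,G2,13.5), (26,G4,13.5), (30,G4,15)
Step 2: Sum ranks within each group.
R_1 = 21.5 (n_1 = 3)
R_2 = 22.5 (n_2 = 3)
R_3 = 20.5 (n_3 = 4)
R_4 = 55.5 (n_4 = 5)
Step 3: H = 12/(N(N+1)) * sum(R_i^2/n_i) - 3(N+1)
     = 12/(15*16) * (21.5^2/3 + 22.5^2/3 + 20.5^2/4 + 55.5^2/5) - 3*16
     = 0.050000 * 1043.95 - 48
     = 4.197292.
Step 4: Ties present; correction factor C = 1 - 18/(15^3 - 15) = 0.994643. Corrected H = 4.197292 / 0.994643 = 4.219898.
Step 5: Under H0, H ~ chi^2(3); p-value = 0.238677.
Step 6: alpha = 0.1. fail to reject H0.

H = 4.2199, df = 3, p = 0.238677, fail to reject H0.


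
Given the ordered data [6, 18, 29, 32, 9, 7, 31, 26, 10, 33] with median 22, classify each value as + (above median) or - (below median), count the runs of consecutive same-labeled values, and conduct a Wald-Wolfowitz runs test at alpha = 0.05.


Step 1: Compute median = 22; label A = above, B = below.
Labels in order: BBAABBAABA  (n_A = 5, n_B = 5)
Step 2: Count runs R = 6.
Step 3: Under H0 (random ordering), E[R] = 2*n_A*n_B/(n_A+n_B) + 1 = 2*5*5/10 + 1 = 6.0000.
        Var[R] = 2*n_A*n_B*(2*n_A*n_B - n_A - n_B) / ((n_A+n_B)^2 * (n_A+n_B-1)) = 2000/900 = 2.2222.
        SD[R] = 1.4907.
Step 4: R = E[R], so z = 0 with no continuity correction.
Step 5: Two-sided p-value via normal approximation = 2*(1 - Phi(|z|)) = 1.000000.
Step 6: alpha = 0.05. fail to reject H0.

R = 6, z = 0.0000, p = 1.000000, fail to reject H0.


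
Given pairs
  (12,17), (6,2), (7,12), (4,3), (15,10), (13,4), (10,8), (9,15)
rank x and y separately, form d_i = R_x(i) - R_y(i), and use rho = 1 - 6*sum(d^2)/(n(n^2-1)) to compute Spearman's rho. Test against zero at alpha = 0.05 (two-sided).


Step 1: Rank x and y separately (midranks; no ties here).
rank(x): 12->6, 6->2, 7->3, 4->1, 15->8, 13->7, 10->5, 9->4
rank(y): 17->8, 2->1, 12->6, 3->2, 10->5, 4->3, 8->4, 15->7
Step 2: d_i = R_x(i) - R_y(i); compute d_i^2.
  (6-8)^2=4, (2-1)^2=1, (3-6)^2=9, (1-2)^2=1, (8-5)^2=9, (7-3)^2=16, (5-4)^2=1, (4-7)^2=9
sum(d^2) = 50.
Step 3: rho = 1 - 6*50 / (8*(8^2 - 1)) = 1 - 300/504 = 0.404762.
Step 4: Under H0, t = rho * sqrt((n-2)/(1-rho^2)) = 1.0842 ~ t(6).
Step 5: Two-sided p-value from the t-distribution with 6 df = 0.319889.
Step 6: alpha = 0.05. fail to reject H0.

rho = 0.4048, p = 0.319889, fail to reject H0 at alpha = 0.05.


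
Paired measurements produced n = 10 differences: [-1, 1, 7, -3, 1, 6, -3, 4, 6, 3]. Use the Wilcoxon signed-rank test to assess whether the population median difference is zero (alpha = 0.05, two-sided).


Step 1: Drop any zero differences (none here) and take |d_i|.
|d| = [1, 1, 7, 3, 1, 6, 3, 4, 6, 3]
Step 2: Midrank |d_i| (ties get averaged ranks).
ranks: |1|->2, |1|->2, |7|->10, |3|->5, |1|->2, |6|->8.5, |3|->5, |4|->7, |6|->8.5, |3|->5
Step 3: Attach original signs; sum ranks with positive sign and with negative sign.
W+ = 2 + 10 + 2 + 8.5 + 7 + 8.5 + 5 = 43
W- = 2 + 5 + 5 = 12
(Check: W+ + W- = 55 should equal n(n+1)/2 = 55.)
Step 4: Test statistic W = min(W+, W-) = 12.
Step 5: Ties in |d|, so use the tie-corrected normal approximation.
        E[W] = n(n+1)/4 = 10*11/4 = 27.5.
        Tie groups: |d|=1 (t=3), |d|=3 (t=3), |d|=6 (t=2); sum(t^3 - t) = 54.
        Var[W] = n(n+1)(2n+1)/24 - sum(t^3-t)/48 = 2310/24 - 54/48 = 95.125.
        z = (W - E[W]) / sqrt(Var[W]) = (12 - 27.5) / 9.7532 = -1.5892.
        Two-sided p = 2*Phi(z) = 0.112010.
Step 6: alpha = 0.05. fail to reject H0.

W+ = 43, W- = 12, W = min = 12, p = 0.112010, fail to reject H0.


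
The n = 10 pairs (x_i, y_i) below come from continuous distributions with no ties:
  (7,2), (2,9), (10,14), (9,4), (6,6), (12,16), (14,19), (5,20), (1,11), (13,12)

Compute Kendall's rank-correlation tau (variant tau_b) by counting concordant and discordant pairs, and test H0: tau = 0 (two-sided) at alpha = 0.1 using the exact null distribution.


Step 1: Enumerate the 45 unordered pairs (i,j) with i<j and classify each by sign(x_j-x_i) * sign(y_j-y_i).
  (1,2):dx=-5,dy=+7->D; (1,3):dx=+3,dy=+12->C; (1,4):dx=+2,dy=+2->C; (1,5):dx=-1,dy=+4->D
  (1,6):dx=+5,dy=+14->C; (1,7):dx=+7,dy=+17->C; (1,8):dx=-2,dy=+18->D; (1,9):dx=-6,dy=+9->D
  (1,10):dx=+6,dy=+10->C; (2,3):dx=+8,dy=+5->C; (2,4):dx=+7,dy=-5->D; (2,5):dx=+4,dy=-3->D
  (2,6):dx=+10,dy=+7->C; (2,7):dx=+12,dy=+10->C; (2,8):dx=+3,dy=+11->C; (2,9):dx=-1,dy=+2->D
  (2,10):dx=+11,dy=+3->C; (3,4):dx=-1,dy=-10->C; (3,5):dx=-4,dy=-8->C; (3,6):dx=+2,dy=+2->C
  (3,7):dx=+4,dy=+5->C; (3,8):dx=-5,dy=+6->D; (3,9):dx=-9,dy=-3->C; (3,10):dx=+3,dy=-2->D
  (4,5):dx=-3,dy=+2->D; (4,6):dx=+3,dy=+12->C; (4,7):dx=+5,dy=+15->C; (4,8):dx=-4,dy=+16->D
  (4,9):dx=-8,dy=+7->D; (4,10):dx=+4,dy=+8->C; (5,6):dx=+6,dy=+10->C; (5,7):dx=+8,dy=+13->C
  (5,8):dx=-1,dy=+14->D; (5,9):dx=-5,dy=+5->D; (5,10):dx=+7,dy=+6->C; (6,7):dx=+2,dy=+3->C
  (6,8):dx=-7,dy=+4->D; (6,9):dx=-11,dy=-5->C; (6,10):dx=+1,dy=-4->D; (7,8):dx=-9,dy=+1->D
  (7,9):dx=-13,dy=-8->C; (7,10):dx=-1,dy=-7->C; (8,9):dx=-4,dy=-9->C; (8,10):dx=+8,dy=-8->D
  (9,10):dx=+12,dy=+1->C
Step 2: C = 27, D = 18, total pairs = 45.
Step 3: tau = (C - D)/(n(n-1)/2) = (27 - 18)/45 = 0.200000.
Step 4: Exact two-sided p-value (enumerate n! = 3628800 permutations of y under H0): p = 0.484313.
Step 5: alpha = 0.1. fail to reject H0.

tau_b = 0.2000 (C=27, D=18), p = 0.484313, fail to reject H0.


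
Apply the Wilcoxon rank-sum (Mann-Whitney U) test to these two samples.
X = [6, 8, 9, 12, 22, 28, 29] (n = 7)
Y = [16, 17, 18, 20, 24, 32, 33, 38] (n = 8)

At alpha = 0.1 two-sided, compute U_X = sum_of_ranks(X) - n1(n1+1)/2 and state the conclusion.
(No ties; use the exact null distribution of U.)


Step 1: Combine and sort all 15 observations; assign midranks.
sorted (value, group): (6,X), (8,X), (9,X), (12,X), (16,Y), (17,Y), (18,Y), (20,Y), (22,X), (24,Y), (28,X), (29,X), (32,Y), (33,Y), (38,Y)
ranks: 6->1, 8->2, 9->3, 12->4, 16->5, 17->6, 18->7, 20->8, 22->9, 24->10, 28->11, 29->12, 32->13, 33->14, 38->15
Step 2: Rank sum for X: R1 = 1 + 2 + 3 + 4 + 9 + 11 + 12 = 42.
Step 3: U_X = R1 - n1(n1+1)/2 = 42 - 7*8/2 = 42 - 28 = 14.
       U_Y = n1*n2 - U_X = 56 - 14 = 42.
Step 4: No ties, so the exact null distribution of U (based on enumerating the C(15,7) = 6435 equally likely rank assignments) gives the two-sided p-value.
Step 5: p-value = 0.120591; compare to alpha = 0.1. fail to reject H0.

U_X = 14, p = 0.120591, fail to reject H0 at alpha = 0.1.


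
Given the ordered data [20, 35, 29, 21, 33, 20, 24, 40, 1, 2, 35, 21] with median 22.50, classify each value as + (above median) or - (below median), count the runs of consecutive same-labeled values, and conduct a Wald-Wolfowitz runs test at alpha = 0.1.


Step 1: Compute median = 22.50; label A = above, B = below.
Labels in order: BAABABAABBAB  (n_A = 6, n_B = 6)
Step 2: Count runs R = 9.
Step 3: Under H0 (random ordering), E[R] = 2*n_A*n_B/(n_A+n_B) + 1 = 2*6*6/12 + 1 = 7.0000.
        Var[R] = 2*n_A*n_B*(2*n_A*n_B - n_A - n_B) / ((n_A+n_B)^2 * (n_A+n_B-1)) = 4320/1584 = 2.7273.
        SD[R] = 1.6514.
Step 4: Continuity-corrected z = (R - 0.5 - E[R]) / SD[R] = (9 - 0.5 - 7.0000) / 1.6514 = 0.9083.
Step 5: Two-sided p-value via normal approximation = 2*(1 - Phi(|z|)) = 0.363722.
Step 6: alpha = 0.1. fail to reject H0.

R = 9, z = 0.9083, p = 0.363722, fail to reject H0.


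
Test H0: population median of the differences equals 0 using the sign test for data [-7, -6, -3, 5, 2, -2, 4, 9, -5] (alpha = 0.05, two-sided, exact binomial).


Step 1: Discard zero differences. Original n = 9; n_eff = number of nonzero differences = 9.
Nonzero differences (with sign): -7, -6, -3, +5, +2, -2, +4, +9, -5
Step 2: Count signs: positive = 4, negative = 5.
Step 3: Under H0: P(positive) = 0.5, so the number of positives S ~ Bin(9, 0.5).
Step 4: Two-sided exact p-value = sum of Bin(9,0.5) probabilities at or below the observed probability = 1.000000.
Step 5: alpha = 0.05. fail to reject H0.

n_eff = 9, pos = 4, neg = 5, p = 1.000000, fail to reject H0.


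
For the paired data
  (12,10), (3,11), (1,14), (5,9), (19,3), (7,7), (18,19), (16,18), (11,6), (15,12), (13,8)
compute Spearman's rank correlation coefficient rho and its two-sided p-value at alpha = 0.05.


Step 1: Rank x and y separately (midranks; no ties here).
rank(x): 12->6, 3->2, 1->1, 5->3, 19->11, 7->4, 18->10, 16->9, 11->5, 15->8, 13->7
rank(y): 10->6, 11->7, 14->9, 9->5, 3->1, 7->3, 19->11, 18->10, 6->2, 12->8, 8->4
Step 2: d_i = R_x(i) - R_y(i); compute d_i^2.
  (6-6)^2=0, (2-7)^2=25, (1-9)^2=64, (3-5)^2=4, (11-1)^2=100, (4-3)^2=1, (10-11)^2=1, (9-10)^2=1, (5-2)^2=9, (8-8)^2=0, (7-4)^2=9
sum(d^2) = 214.
Step 3: rho = 1 - 6*214 / (11*(11^2 - 1)) = 1 - 1284/1320 = 0.027273.
Step 4: Under H0, t = rho * sqrt((n-2)/(1-rho^2)) = 0.0818 ~ t(9).
Step 5: Two-sided p-value from the t-distribution with 9 df = 0.936558.
Step 6: alpha = 0.05. fail to reject H0.

rho = 0.0273, p = 0.936558, fail to reject H0 at alpha = 0.05.


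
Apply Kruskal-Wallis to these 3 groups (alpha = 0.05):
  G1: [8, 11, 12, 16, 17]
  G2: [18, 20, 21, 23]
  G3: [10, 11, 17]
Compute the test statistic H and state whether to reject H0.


Step 1: Combine all N = 12 observations and assign midranks.
sorted (value, group, rank): (8,G1,1), (10,G3,2), (11,G1,3.5), (11,G3,3.5), (12,G1,5), (16,G1,6), (17,G1,7.5), (17,G3,7.5), (18,G2,9), (20,G2,10), (21,G2,11), (23,G2,12)
Step 2: Sum ranks within each group.
R_1 = 23 (n_1 = 5)
R_2 = 42 (n_2 = 4)
R_3 = 13 (n_3 = 3)
Step 3: H = 12/(N(N+1)) * sum(R_i^2/n_i) - 3(N+1)
     = 12/(12*13) * (23^2/5 + 42^2/4 + 13^2/3) - 3*13
     = 0.076923 * 603.133 - 39
     = 7.394872.
Step 4: Ties present; correction factor C = 1 - 12/(12^3 - 12) = 0.993007. Corrected H = 7.394872 / 0.993007 = 7.446948.
Step 5: Under H0, H ~ chi^2(2); p-value = 0.024150.
Step 6: alpha = 0.05. reject H0.

H = 7.4469, df = 2, p = 0.024150, reject H0.


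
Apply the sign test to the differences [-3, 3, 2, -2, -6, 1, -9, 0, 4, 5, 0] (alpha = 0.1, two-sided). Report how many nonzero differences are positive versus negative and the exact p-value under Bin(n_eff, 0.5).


Step 1: Discard zero differences. Original n = 11; n_eff = number of nonzero differences = 9.
Nonzero differences (with sign): -3, +3, +2, -2, -6, +1, -9, +4, +5
Step 2: Count signs: positive = 5, negative = 4.
Step 3: Under H0: P(positive) = 0.5, so the number of positives S ~ Bin(9, 0.5).
Step 4: Two-sided exact p-value = sum of Bin(9,0.5) probabilities at or below the observed probability = 1.000000.
Step 5: alpha = 0.1. fail to reject H0.

n_eff = 9, pos = 5, neg = 4, p = 1.000000, fail to reject H0.


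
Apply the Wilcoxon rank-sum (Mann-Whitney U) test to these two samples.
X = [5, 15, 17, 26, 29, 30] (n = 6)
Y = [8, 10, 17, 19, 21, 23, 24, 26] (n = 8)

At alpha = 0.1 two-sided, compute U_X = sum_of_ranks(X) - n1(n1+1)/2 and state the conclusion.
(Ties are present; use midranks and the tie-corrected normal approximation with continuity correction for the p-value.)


Step 1: Combine and sort all 14 observations; assign midranks.
sorted (value, group): (5,X), (8,Y), (10,Y), (15,X), (17,X), (17,Y), (19,Y), (21,Y), (23,Y), (24,Y), (26,X), (26,Y), (29,X), (30,X)
ranks: 5->1, 8->2, 10->3, 15->4, 17->5.5, 17->5.5, 19->7, 21->8, 23->9, 24->10, 26->11.5, 26->11.5, 29->13, 30->14
Step 2: Rank sum for X: R1 = 1 + 4 + 5.5 + 11.5 + 13 + 14 = 49.
Step 3: U_X = R1 - n1(n1+1)/2 = 49 - 6*7/2 = 49 - 21 = 28.
       U_Y = n1*n2 - U_X = 48 - 28 = 20.
Step 4: Ties are present, so use the tie-corrected normal approximation (with continuity correction) for the p-value.
Step 5: p-value = 0.650661; compare to alpha = 0.1. fail to reject H0.

U_X = 28, p = 0.650661, fail to reject H0 at alpha = 0.1.


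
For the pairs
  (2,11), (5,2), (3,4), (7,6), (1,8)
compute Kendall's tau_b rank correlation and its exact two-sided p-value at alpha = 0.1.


Step 1: Enumerate the 10 unordered pairs (i,j) with i<j and classify each by sign(x_j-x_i) * sign(y_j-y_i).
  (1,2):dx=+3,dy=-9->D; (1,3):dx=+1,dy=-7->D; (1,4):dx=+5,dy=-5->D; (1,5):dx=-1,dy=-3->C
  (2,3):dx=-2,dy=+2->D; (2,4):dx=+2,dy=+4->C; (2,5):dx=-4,dy=+6->D; (3,4):dx=+4,dy=+2->C
  (3,5):dx=-2,dy=+4->D; (4,5):dx=-6,dy=+2->D
Step 2: C = 3, D = 7, total pairs = 10.
Step 3: tau = (C - D)/(n(n-1)/2) = (3 - 7)/10 = -0.400000.
Step 4: Exact two-sided p-value (enumerate n! = 120 permutations of y under H0): p = 0.483333.
Step 5: alpha = 0.1. fail to reject H0.

tau_b = -0.4000 (C=3, D=7), p = 0.483333, fail to reject H0.


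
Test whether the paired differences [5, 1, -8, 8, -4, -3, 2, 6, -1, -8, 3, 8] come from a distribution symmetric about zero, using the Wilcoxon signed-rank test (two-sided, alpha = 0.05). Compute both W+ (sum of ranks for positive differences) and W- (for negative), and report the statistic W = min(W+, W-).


Step 1: Drop any zero differences (none here) and take |d_i|.
|d| = [5, 1, 8, 8, 4, 3, 2, 6, 1, 8, 3, 8]
Step 2: Midrank |d_i| (ties get averaged ranks).
ranks: |5|->7, |1|->1.5, |8|->10.5, |8|->10.5, |4|->6, |3|->4.5, |2|->3, |6|->8, |1|->1.5, |8|->10.5, |3|->4.5, |8|->10.5
Step 3: Attach original signs; sum ranks with positive sign and with negative sign.
W+ = 7 + 1.5 + 10.5 + 3 + 8 + 4.5 + 10.5 = 45
W- = 10.5 + 6 + 4.5 + 1.5 + 10.5 = 33
(Check: W+ + W- = 78 should equal n(n+1)/2 = 78.)
Step 4: Test statistic W = min(W+, W-) = 33.
Step 5: Ties in |d|, so use the tie-corrected normal approximation.
        E[W] = n(n+1)/4 = 12*13/4 = 39.
        Tie groups: |d|=1 (t=2), |d|=3 (t=2), |d|=8 (t=4); sum(t^3 - t) = 72.
        Var[W] = n(n+1)(2n+1)/24 - sum(t^3-t)/48 = 3900/24 - 72/48 = 161.
        z = (W - E[W]) / sqrt(Var[W]) = (33 - 39) / 12.6886 = -0.4729.
        Two-sided p = 2*Phi(z) = 0.636309.
Step 6: alpha = 0.05. fail to reject H0.

W+ = 45, W- = 33, W = min = 33, p = 0.636309, fail to reject H0.


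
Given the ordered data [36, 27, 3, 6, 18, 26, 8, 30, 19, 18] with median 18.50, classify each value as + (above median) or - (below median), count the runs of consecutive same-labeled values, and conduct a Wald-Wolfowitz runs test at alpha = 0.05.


Step 1: Compute median = 18.50; label A = above, B = below.
Labels in order: AABBBABAAB  (n_A = 5, n_B = 5)
Step 2: Count runs R = 6.
Step 3: Under H0 (random ordering), E[R] = 2*n_A*n_B/(n_A+n_B) + 1 = 2*5*5/10 + 1 = 6.0000.
        Var[R] = 2*n_A*n_B*(2*n_A*n_B - n_A - n_B) / ((n_A+n_B)^2 * (n_A+n_B-1)) = 2000/900 = 2.2222.
        SD[R] = 1.4907.
Step 4: R = E[R], so z = 0 with no continuity correction.
Step 5: Two-sided p-value via normal approximation = 2*(1 - Phi(|z|)) = 1.000000.
Step 6: alpha = 0.05. fail to reject H0.

R = 6, z = 0.0000, p = 1.000000, fail to reject H0.


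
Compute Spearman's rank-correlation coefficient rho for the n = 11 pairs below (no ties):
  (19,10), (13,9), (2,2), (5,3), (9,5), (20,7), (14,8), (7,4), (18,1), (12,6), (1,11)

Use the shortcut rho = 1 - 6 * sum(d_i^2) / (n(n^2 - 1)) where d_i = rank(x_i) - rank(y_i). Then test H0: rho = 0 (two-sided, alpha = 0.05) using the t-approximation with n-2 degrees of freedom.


Step 1: Rank x and y separately (midranks; no ties here).
rank(x): 19->10, 13->7, 2->2, 5->3, 9->5, 20->11, 14->8, 7->4, 18->9, 12->6, 1->1
rank(y): 10->10, 9->9, 2->2, 3->3, 5->5, 7->7, 8->8, 4->4, 1->1, 6->6, 11->11
Step 2: d_i = R_x(i) - R_y(i); compute d_i^2.
  (10-10)^2=0, (7-9)^2=4, (2-2)^2=0, (3-3)^2=0, (5-5)^2=0, (11-7)^2=16, (8-8)^2=0, (4-4)^2=0, (9-1)^2=64, (6-6)^2=0, (1-11)^2=100
sum(d^2) = 184.
Step 3: rho = 1 - 6*184 / (11*(11^2 - 1)) = 1 - 1104/1320 = 0.163636.
Step 4: Under H0, t = rho * sqrt((n-2)/(1-rho^2)) = 0.4976 ~ t(9).
Step 5: Two-sided p-value from the t-distribution with 9 df = 0.630685.
Step 6: alpha = 0.05. fail to reject H0.

rho = 0.1636, p = 0.630685, fail to reject H0 at alpha = 0.05.


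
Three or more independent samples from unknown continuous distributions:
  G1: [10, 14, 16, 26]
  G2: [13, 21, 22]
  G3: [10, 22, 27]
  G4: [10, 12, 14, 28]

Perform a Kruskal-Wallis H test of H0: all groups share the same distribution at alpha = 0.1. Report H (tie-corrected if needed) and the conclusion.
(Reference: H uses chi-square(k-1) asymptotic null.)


Step 1: Combine all N = 14 observations and assign midranks.
sorted (value, group, rank): (10,G1,2), (10,G3,2), (10,G4,2), (12,G4,4), (13,G2,5), (14,G1,6.5), (14,G4,6.5), (16,G1,8), (21,G2,9), (22,G2,10.5), (22,G3,10.5), (26,G1,12), (27,G3,13), (28,G4,14)
Step 2: Sum ranks within each group.
R_1 = 28.5 (n_1 = 4)
R_2 = 24.5 (n_2 = 3)
R_3 = 25.5 (n_3 = 3)
R_4 = 26.5 (n_4 = 4)
Step 3: H = 12/(N(N+1)) * sum(R_i^2/n_i) - 3(N+1)
     = 12/(14*15) * (28.5^2/4 + 24.5^2/3 + 25.5^2/3 + 26.5^2/4) - 3*15
     = 0.057143 * 795.458 - 45
     = 0.454762.
Step 4: Ties present; correction factor C = 1 - 36/(14^3 - 14) = 0.986813. Corrected H = 0.454762 / 0.986813 = 0.460839.
Step 5: Under H0, H ~ chi^2(3); p-value = 0.927407.
Step 6: alpha = 0.1. fail to reject H0.

H = 0.4608, df = 3, p = 0.927407, fail to reject H0.


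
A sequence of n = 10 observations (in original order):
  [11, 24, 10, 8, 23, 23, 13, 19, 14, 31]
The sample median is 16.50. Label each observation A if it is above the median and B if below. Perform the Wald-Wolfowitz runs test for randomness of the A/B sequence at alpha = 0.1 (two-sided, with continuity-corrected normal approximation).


Step 1: Compute median = 16.50; label A = above, B = below.
Labels in order: BABBAABABA  (n_A = 5, n_B = 5)
Step 2: Count runs R = 8.
Step 3: Under H0 (random ordering), E[R] = 2*n_A*n_B/(n_A+n_B) + 1 = 2*5*5/10 + 1 = 6.0000.
        Var[R] = 2*n_A*n_B*(2*n_A*n_B - n_A - n_B) / ((n_A+n_B)^2 * (n_A+n_B-1)) = 2000/900 = 2.2222.
        SD[R] = 1.4907.
Step 4: Continuity-corrected z = (R - 0.5 - E[R]) / SD[R] = (8 - 0.5 - 6.0000) / 1.4907 = 1.0062.
Step 5: Two-sided p-value via normal approximation = 2*(1 - Phi(|z|)) = 0.314305.
Step 6: alpha = 0.1. fail to reject H0.

R = 8, z = 1.0062, p = 0.314305, fail to reject H0.


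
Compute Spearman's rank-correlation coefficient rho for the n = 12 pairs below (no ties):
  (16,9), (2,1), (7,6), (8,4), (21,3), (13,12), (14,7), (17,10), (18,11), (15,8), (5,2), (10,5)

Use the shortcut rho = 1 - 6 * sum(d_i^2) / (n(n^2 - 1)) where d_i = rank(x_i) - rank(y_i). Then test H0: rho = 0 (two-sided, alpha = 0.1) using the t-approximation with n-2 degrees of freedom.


Step 1: Rank x and y separately (midranks; no ties here).
rank(x): 16->9, 2->1, 7->3, 8->4, 21->12, 13->6, 14->7, 17->10, 18->11, 15->8, 5->2, 10->5
rank(y): 9->9, 1->1, 6->6, 4->4, 3->3, 12->12, 7->7, 10->10, 11->11, 8->8, 2->2, 5->5
Step 2: d_i = R_x(i) - R_y(i); compute d_i^2.
  (9-9)^2=0, (1-1)^2=0, (3-6)^2=9, (4-4)^2=0, (12-3)^2=81, (6-12)^2=36, (7-7)^2=0, (10-10)^2=0, (11-11)^2=0, (8-8)^2=0, (2-2)^2=0, (5-5)^2=0
sum(d^2) = 126.
Step 3: rho = 1 - 6*126 / (12*(12^2 - 1)) = 1 - 756/1716 = 0.559441.
Step 4: Under H0, t = rho * sqrt((n-2)/(1-rho^2)) = 2.1344 ~ t(10).
Step 5: Two-sided p-value from the t-distribution with 10 df = 0.058589.
Step 6: alpha = 0.1. reject H0.

rho = 0.5594, p = 0.058589, reject H0 at alpha = 0.1.


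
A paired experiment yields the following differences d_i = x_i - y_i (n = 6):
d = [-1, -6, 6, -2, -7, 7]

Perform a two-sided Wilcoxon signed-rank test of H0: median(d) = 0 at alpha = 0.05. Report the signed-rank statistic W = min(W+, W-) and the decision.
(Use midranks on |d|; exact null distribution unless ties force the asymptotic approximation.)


Step 1: Drop any zero differences (none here) and take |d_i|.
|d| = [1, 6, 6, 2, 7, 7]
Step 2: Midrank |d_i| (ties get averaged ranks).
ranks: |1|->1, |6|->3.5, |6|->3.5, |2|->2, |7|->5.5, |7|->5.5
Step 3: Attach original signs; sum ranks with positive sign and with negative sign.
W+ = 3.5 + 5.5 = 9
W- = 1 + 3.5 + 2 + 5.5 = 12
(Check: W+ + W- = 21 should equal n(n+1)/2 = 21.)
Step 4: Test statistic W = min(W+, W-) = 9.
Step 5: Ties in |d|, so use the tie-corrected normal approximation.
        E[W] = n(n+1)/4 = 6*7/4 = 10.5.
        Tie groups: |d|=6 (t=2), |d|=7 (t=2); sum(t^3 - t) = 12.
        Var[W] = n(n+1)(2n+1)/24 - sum(t^3-t)/48 = 546/24 - 12/48 = 22.5.
        z = (W - E[W]) / sqrt(Var[W]) = (9 - 10.5) / 4.7434 = -0.3162.
        Two-sided p = 2*Phi(z) = 0.751830.
Step 6: alpha = 0.05. fail to reject H0.

W+ = 9, W- = 12, W = min = 9, p = 0.751830, fail to reject H0.


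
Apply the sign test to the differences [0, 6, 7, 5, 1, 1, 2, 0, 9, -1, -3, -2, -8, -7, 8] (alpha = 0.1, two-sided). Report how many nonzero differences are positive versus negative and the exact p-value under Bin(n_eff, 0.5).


Step 1: Discard zero differences. Original n = 15; n_eff = number of nonzero differences = 13.
Nonzero differences (with sign): +6, +7, +5, +1, +1, +2, +9, -1, -3, -2, -8, -7, +8
Step 2: Count signs: positive = 8, negative = 5.
Step 3: Under H0: P(positive) = 0.5, so the number of positives S ~ Bin(13, 0.5).
Step 4: Two-sided exact p-value = sum of Bin(13,0.5) probabilities at or below the observed probability = 0.581055.
Step 5: alpha = 0.1. fail to reject H0.

n_eff = 13, pos = 8, neg = 5, p = 0.581055, fail to reject H0.


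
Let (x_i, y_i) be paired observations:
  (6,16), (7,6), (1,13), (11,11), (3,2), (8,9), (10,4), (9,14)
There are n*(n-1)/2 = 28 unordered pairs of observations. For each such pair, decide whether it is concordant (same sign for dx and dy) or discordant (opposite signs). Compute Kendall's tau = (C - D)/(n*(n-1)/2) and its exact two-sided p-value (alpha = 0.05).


Step 1: Enumerate the 28 unordered pairs (i,j) with i<j and classify each by sign(x_j-x_i) * sign(y_j-y_i).
  (1,2):dx=+1,dy=-10->D; (1,3):dx=-5,dy=-3->C; (1,4):dx=+5,dy=-5->D; (1,5):dx=-3,dy=-14->C
  (1,6):dx=+2,dy=-7->D; (1,7):dx=+4,dy=-12->D; (1,8):dx=+3,dy=-2->D; (2,3):dx=-6,dy=+7->D
  (2,4):dx=+4,dy=+5->C; (2,5):dx=-4,dy=-4->C; (2,6):dx=+1,dy=+3->C; (2,7):dx=+3,dy=-2->D
  (2,8):dx=+2,dy=+8->C; (3,4):dx=+10,dy=-2->D; (3,5):dx=+2,dy=-11->D; (3,6):dx=+7,dy=-4->D
  (3,7):dx=+9,dy=-9->D; (3,8):dx=+8,dy=+1->C; (4,5):dx=-8,dy=-9->C; (4,6):dx=-3,dy=-2->C
  (4,7):dx=-1,dy=-7->C; (4,8):dx=-2,dy=+3->D; (5,6):dx=+5,dy=+7->C; (5,7):dx=+7,dy=+2->C
  (5,8):dx=+6,dy=+12->C; (6,7):dx=+2,dy=-5->D; (6,8):dx=+1,dy=+5->C; (7,8):dx=-1,dy=+10->D
Step 2: C = 14, D = 14, total pairs = 28.
Step 3: tau = (C - D)/(n(n-1)/2) = (14 - 14)/28 = 0.000000.
Step 4: Exact two-sided p-value (enumerate n! = 40320 permutations of y under H0): p = 1.000000.
Step 5: alpha = 0.05. fail to reject H0.

tau_b = 0.0000 (C=14, D=14), p = 1.000000, fail to reject H0.


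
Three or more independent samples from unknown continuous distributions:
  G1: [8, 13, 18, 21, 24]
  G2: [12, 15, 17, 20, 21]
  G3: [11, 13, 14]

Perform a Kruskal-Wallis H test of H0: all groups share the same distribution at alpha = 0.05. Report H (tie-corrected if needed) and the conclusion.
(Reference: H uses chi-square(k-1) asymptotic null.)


Step 1: Combine all N = 13 observations and assign midranks.
sorted (value, group, rank): (8,G1,1), (11,G3,2), (12,G2,3), (13,G1,4.5), (13,G3,4.5), (14,G3,6), (15,G2,7), (17,G2,8), (18,G1,9), (20,G2,10), (21,G1,11.5), (21,G2,11.5), (24,G1,13)
Step 2: Sum ranks within each group.
R_1 = 39 (n_1 = 5)
R_2 = 39.5 (n_2 = 5)
R_3 = 12.5 (n_3 = 3)
Step 3: H = 12/(N(N+1)) * sum(R_i^2/n_i) - 3(N+1)
     = 12/(13*14) * (39^2/5 + 39.5^2/5 + 12.5^2/3) - 3*14
     = 0.065934 * 668.333 - 42
     = 2.065934.
Step 4: Ties present; correction factor C = 1 - 12/(13^3 - 13) = 0.994505. Corrected H = 2.065934 / 0.994505 = 2.077348.
Step 5: Under H0, H ~ chi^2(2); p-value = 0.353924.
Step 6: alpha = 0.05. fail to reject H0.

H = 2.0773, df = 2, p = 0.353924, fail to reject H0.
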